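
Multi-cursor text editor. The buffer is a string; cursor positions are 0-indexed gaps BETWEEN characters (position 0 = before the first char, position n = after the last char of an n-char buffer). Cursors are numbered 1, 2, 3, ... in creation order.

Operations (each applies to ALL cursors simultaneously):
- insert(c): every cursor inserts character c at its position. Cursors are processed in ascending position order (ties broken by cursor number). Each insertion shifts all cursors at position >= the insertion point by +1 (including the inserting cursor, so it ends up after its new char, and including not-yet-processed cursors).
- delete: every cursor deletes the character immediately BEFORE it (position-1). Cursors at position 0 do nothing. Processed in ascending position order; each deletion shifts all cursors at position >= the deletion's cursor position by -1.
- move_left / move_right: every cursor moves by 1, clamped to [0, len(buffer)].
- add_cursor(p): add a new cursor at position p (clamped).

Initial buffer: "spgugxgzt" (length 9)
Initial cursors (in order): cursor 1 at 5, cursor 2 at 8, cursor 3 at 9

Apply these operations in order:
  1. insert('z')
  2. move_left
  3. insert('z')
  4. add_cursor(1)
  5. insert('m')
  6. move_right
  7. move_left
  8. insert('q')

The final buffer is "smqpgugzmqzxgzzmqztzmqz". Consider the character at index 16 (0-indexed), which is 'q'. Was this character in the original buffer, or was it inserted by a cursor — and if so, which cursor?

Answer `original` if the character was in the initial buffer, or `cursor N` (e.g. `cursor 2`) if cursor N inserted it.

Answer: cursor 2

Derivation:
After op 1 (insert('z')): buffer="spgugzxgzztz" (len 12), cursors c1@6 c2@10 c3@12, authorship .....1...2.3
After op 2 (move_left): buffer="spgugzxgzztz" (len 12), cursors c1@5 c2@9 c3@11, authorship .....1...2.3
After op 3 (insert('z')): buffer="spgugzzxgzzztzz" (len 15), cursors c1@6 c2@11 c3@14, authorship .....11...22.33
After op 4 (add_cursor(1)): buffer="spgugzzxgzzztzz" (len 15), cursors c4@1 c1@6 c2@11 c3@14, authorship .....11...22.33
After op 5 (insert('m')): buffer="smpgugzmzxgzzmztzmz" (len 19), cursors c4@2 c1@8 c2@14 c3@18, authorship .4....111...222.333
After op 6 (move_right): buffer="smpgugzmzxgzzmztzmz" (len 19), cursors c4@3 c1@9 c2@15 c3@19, authorship .4....111...222.333
After op 7 (move_left): buffer="smpgugzmzxgzzmztzmz" (len 19), cursors c4@2 c1@8 c2@14 c3@18, authorship .4....111...222.333
After op 8 (insert('q')): buffer="smqpgugzmqzxgzzmqztzmqz" (len 23), cursors c4@3 c1@10 c2@17 c3@22, authorship .44....1111...2222.3333
Authorship (.=original, N=cursor N): . 4 4 . . . . 1 1 1 1 . . . 2 2 2 2 . 3 3 3 3
Index 16: author = 2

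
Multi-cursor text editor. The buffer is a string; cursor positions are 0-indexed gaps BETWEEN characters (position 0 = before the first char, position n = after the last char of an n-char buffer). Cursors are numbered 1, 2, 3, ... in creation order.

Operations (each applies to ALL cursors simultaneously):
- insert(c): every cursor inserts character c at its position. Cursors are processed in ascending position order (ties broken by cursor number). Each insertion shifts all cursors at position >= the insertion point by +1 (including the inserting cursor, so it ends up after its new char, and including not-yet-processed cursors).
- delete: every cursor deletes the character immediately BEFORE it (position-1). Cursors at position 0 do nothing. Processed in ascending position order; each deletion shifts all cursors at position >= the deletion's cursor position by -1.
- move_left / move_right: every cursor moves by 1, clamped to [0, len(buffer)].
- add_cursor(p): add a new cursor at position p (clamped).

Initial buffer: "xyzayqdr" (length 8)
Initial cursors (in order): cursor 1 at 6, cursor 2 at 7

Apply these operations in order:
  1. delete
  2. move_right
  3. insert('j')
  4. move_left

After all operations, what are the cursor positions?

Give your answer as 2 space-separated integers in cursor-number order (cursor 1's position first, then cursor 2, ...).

Answer: 7 7

Derivation:
After op 1 (delete): buffer="xyzayr" (len 6), cursors c1@5 c2@5, authorship ......
After op 2 (move_right): buffer="xyzayr" (len 6), cursors c1@6 c2@6, authorship ......
After op 3 (insert('j')): buffer="xyzayrjj" (len 8), cursors c1@8 c2@8, authorship ......12
After op 4 (move_left): buffer="xyzayrjj" (len 8), cursors c1@7 c2@7, authorship ......12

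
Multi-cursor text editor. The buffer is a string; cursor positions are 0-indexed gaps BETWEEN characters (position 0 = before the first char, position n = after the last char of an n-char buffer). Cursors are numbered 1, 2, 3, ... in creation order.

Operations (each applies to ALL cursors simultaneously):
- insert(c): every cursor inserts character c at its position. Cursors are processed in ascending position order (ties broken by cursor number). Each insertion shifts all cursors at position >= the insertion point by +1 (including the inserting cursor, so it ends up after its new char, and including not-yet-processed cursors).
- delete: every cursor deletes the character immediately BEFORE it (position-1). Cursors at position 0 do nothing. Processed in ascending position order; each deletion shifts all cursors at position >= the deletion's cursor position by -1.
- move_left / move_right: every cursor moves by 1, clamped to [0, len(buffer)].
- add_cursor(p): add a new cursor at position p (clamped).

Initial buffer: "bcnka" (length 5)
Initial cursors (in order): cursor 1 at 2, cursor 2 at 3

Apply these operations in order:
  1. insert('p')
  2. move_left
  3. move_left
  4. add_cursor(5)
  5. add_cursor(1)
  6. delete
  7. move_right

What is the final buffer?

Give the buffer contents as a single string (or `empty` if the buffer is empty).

After op 1 (insert('p')): buffer="bcpnpka" (len 7), cursors c1@3 c2@5, authorship ..1.2..
After op 2 (move_left): buffer="bcpnpka" (len 7), cursors c1@2 c2@4, authorship ..1.2..
After op 3 (move_left): buffer="bcpnpka" (len 7), cursors c1@1 c2@3, authorship ..1.2..
After op 4 (add_cursor(5)): buffer="bcpnpka" (len 7), cursors c1@1 c2@3 c3@5, authorship ..1.2..
After op 5 (add_cursor(1)): buffer="bcpnpka" (len 7), cursors c1@1 c4@1 c2@3 c3@5, authorship ..1.2..
After op 6 (delete): buffer="cnka" (len 4), cursors c1@0 c4@0 c2@1 c3@2, authorship ....
After op 7 (move_right): buffer="cnka" (len 4), cursors c1@1 c4@1 c2@2 c3@3, authorship ....

Answer: cnka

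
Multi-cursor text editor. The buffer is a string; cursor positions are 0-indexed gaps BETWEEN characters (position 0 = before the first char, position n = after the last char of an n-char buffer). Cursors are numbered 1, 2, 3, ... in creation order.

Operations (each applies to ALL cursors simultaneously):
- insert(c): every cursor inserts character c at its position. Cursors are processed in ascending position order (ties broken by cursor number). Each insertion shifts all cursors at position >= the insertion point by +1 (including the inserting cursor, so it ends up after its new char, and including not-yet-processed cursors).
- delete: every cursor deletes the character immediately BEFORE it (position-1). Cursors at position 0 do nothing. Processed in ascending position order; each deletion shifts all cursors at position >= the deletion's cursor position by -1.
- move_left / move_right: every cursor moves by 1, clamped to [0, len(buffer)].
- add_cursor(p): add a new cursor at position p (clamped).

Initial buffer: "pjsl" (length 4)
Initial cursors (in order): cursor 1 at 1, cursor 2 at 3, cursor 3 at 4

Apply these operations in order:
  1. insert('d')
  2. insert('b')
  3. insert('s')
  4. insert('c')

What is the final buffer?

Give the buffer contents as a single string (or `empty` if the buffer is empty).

After op 1 (insert('d')): buffer="pdjsdld" (len 7), cursors c1@2 c2@5 c3@7, authorship .1..2.3
After op 2 (insert('b')): buffer="pdbjsdbldb" (len 10), cursors c1@3 c2@7 c3@10, authorship .11..22.33
After op 3 (insert('s')): buffer="pdbsjsdbsldbs" (len 13), cursors c1@4 c2@9 c3@13, authorship .111..222.333
After op 4 (insert('c')): buffer="pdbscjsdbscldbsc" (len 16), cursors c1@5 c2@11 c3@16, authorship .1111..2222.3333

Answer: pdbscjsdbscldbsc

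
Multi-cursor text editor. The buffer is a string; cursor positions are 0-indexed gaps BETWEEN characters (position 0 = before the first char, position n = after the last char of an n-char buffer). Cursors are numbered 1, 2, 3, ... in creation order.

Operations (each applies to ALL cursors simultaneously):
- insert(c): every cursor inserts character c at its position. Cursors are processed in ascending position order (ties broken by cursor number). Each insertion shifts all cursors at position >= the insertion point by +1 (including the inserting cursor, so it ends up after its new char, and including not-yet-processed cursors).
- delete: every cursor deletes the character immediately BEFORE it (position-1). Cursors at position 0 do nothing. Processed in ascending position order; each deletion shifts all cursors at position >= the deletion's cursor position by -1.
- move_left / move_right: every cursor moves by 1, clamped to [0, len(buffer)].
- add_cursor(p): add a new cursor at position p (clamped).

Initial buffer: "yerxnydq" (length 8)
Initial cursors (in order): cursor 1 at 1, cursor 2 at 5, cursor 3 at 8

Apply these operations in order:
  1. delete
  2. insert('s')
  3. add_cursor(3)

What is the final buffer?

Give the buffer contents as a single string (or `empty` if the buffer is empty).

After op 1 (delete): buffer="erxyd" (len 5), cursors c1@0 c2@3 c3@5, authorship .....
After op 2 (insert('s')): buffer="serxsyds" (len 8), cursors c1@1 c2@5 c3@8, authorship 1...2..3
After op 3 (add_cursor(3)): buffer="serxsyds" (len 8), cursors c1@1 c4@3 c2@5 c3@8, authorship 1...2..3

Answer: serxsyds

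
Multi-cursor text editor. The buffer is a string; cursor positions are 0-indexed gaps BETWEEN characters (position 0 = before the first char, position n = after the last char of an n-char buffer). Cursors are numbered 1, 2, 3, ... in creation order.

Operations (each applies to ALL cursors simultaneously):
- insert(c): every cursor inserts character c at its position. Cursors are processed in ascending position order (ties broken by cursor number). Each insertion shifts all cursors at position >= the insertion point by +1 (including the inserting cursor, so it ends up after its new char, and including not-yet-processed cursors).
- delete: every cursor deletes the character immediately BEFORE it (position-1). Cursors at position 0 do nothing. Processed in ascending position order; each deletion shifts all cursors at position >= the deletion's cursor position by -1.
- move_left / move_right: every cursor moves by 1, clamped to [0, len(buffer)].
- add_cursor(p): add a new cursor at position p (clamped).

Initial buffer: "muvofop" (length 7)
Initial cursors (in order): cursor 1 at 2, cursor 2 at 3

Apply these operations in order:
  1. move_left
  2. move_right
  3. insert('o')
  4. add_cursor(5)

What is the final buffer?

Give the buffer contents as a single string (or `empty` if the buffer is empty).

Answer: muovoofop

Derivation:
After op 1 (move_left): buffer="muvofop" (len 7), cursors c1@1 c2@2, authorship .......
After op 2 (move_right): buffer="muvofop" (len 7), cursors c1@2 c2@3, authorship .......
After op 3 (insert('o')): buffer="muovoofop" (len 9), cursors c1@3 c2@5, authorship ..1.2....
After op 4 (add_cursor(5)): buffer="muovoofop" (len 9), cursors c1@3 c2@5 c3@5, authorship ..1.2....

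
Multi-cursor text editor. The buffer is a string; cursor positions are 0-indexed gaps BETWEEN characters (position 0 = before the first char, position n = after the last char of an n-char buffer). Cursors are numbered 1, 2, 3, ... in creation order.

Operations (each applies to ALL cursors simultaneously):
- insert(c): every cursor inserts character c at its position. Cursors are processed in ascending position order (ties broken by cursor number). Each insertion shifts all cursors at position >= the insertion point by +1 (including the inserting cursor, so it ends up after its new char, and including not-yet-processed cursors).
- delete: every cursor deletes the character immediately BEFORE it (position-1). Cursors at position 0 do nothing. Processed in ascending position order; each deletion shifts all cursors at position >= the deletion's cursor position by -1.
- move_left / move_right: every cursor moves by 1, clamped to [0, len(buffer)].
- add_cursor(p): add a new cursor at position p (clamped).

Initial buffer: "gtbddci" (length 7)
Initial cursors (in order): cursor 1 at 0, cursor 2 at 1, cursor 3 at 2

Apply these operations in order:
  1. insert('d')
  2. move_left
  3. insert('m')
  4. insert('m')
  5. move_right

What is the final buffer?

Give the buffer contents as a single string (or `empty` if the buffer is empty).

After op 1 (insert('d')): buffer="dgdtdbddci" (len 10), cursors c1@1 c2@3 c3@5, authorship 1.2.3.....
After op 2 (move_left): buffer="dgdtdbddci" (len 10), cursors c1@0 c2@2 c3@4, authorship 1.2.3.....
After op 3 (insert('m')): buffer="mdgmdtmdbddci" (len 13), cursors c1@1 c2@4 c3@7, authorship 11.22.33.....
After op 4 (insert('m')): buffer="mmdgmmdtmmdbddci" (len 16), cursors c1@2 c2@6 c3@10, authorship 111.222.333.....
After op 5 (move_right): buffer="mmdgmmdtmmdbddci" (len 16), cursors c1@3 c2@7 c3@11, authorship 111.222.333.....

Answer: mmdgmmdtmmdbddci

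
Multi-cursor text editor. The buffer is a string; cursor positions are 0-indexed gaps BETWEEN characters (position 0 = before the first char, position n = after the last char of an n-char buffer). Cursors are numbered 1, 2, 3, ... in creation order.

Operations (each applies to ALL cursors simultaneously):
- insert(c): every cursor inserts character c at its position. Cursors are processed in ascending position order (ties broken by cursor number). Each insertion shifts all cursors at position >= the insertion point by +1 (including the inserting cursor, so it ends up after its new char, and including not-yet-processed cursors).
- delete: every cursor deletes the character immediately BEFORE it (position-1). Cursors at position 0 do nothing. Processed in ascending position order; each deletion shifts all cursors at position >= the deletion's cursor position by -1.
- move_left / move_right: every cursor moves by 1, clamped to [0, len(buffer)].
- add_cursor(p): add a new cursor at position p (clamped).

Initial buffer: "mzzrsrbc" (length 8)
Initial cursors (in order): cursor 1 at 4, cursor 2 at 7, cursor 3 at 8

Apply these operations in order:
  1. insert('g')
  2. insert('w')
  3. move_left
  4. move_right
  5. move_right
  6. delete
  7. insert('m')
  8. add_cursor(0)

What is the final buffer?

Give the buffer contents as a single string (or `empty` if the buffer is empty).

Answer: mzzrgwmrbgwmgm

Derivation:
After op 1 (insert('g')): buffer="mzzrgsrbgcg" (len 11), cursors c1@5 c2@9 c3@11, authorship ....1...2.3
After op 2 (insert('w')): buffer="mzzrgwsrbgwcgw" (len 14), cursors c1@6 c2@11 c3@14, authorship ....11...22.33
After op 3 (move_left): buffer="mzzrgwsrbgwcgw" (len 14), cursors c1@5 c2@10 c3@13, authorship ....11...22.33
After op 4 (move_right): buffer="mzzrgwsrbgwcgw" (len 14), cursors c1@6 c2@11 c3@14, authorship ....11...22.33
After op 5 (move_right): buffer="mzzrgwsrbgwcgw" (len 14), cursors c1@7 c2@12 c3@14, authorship ....11...22.33
After op 6 (delete): buffer="mzzrgwrbgwg" (len 11), cursors c1@6 c2@10 c3@11, authorship ....11..223
After op 7 (insert('m')): buffer="mzzrgwmrbgwmgm" (len 14), cursors c1@7 c2@12 c3@14, authorship ....111..22233
After op 8 (add_cursor(0)): buffer="mzzrgwmrbgwmgm" (len 14), cursors c4@0 c1@7 c2@12 c3@14, authorship ....111..22233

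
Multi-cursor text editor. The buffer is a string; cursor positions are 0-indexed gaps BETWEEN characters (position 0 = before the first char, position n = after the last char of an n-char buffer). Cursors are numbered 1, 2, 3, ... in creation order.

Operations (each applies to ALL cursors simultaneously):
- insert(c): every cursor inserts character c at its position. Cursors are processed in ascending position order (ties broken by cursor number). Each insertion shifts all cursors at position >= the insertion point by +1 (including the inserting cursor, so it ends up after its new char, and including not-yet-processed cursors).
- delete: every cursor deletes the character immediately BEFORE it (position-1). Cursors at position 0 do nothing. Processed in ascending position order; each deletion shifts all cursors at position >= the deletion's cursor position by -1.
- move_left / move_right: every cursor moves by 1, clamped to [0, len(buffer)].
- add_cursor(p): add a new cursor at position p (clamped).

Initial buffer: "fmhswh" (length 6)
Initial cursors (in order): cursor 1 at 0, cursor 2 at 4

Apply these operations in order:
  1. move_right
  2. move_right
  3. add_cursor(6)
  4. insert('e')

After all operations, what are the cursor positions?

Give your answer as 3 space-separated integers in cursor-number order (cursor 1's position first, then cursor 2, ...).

After op 1 (move_right): buffer="fmhswh" (len 6), cursors c1@1 c2@5, authorship ......
After op 2 (move_right): buffer="fmhswh" (len 6), cursors c1@2 c2@6, authorship ......
After op 3 (add_cursor(6)): buffer="fmhswh" (len 6), cursors c1@2 c2@6 c3@6, authorship ......
After op 4 (insert('e')): buffer="fmehswhee" (len 9), cursors c1@3 c2@9 c3@9, authorship ..1....23

Answer: 3 9 9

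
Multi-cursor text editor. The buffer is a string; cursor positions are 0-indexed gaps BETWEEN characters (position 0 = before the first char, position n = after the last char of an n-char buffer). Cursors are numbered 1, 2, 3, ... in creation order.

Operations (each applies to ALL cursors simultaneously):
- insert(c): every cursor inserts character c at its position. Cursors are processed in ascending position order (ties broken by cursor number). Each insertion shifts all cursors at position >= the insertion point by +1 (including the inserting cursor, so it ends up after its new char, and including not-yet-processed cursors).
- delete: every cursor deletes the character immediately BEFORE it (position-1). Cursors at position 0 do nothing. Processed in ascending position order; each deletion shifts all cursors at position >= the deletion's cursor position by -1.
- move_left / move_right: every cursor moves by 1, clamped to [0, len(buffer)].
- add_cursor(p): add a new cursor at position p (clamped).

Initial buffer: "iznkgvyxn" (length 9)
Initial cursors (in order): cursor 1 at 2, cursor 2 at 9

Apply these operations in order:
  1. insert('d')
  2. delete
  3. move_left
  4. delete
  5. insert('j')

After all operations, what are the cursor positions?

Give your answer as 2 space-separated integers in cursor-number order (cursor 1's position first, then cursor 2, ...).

Answer: 1 8

Derivation:
After op 1 (insert('d')): buffer="izdnkgvyxnd" (len 11), cursors c1@3 c2@11, authorship ..1.......2
After op 2 (delete): buffer="iznkgvyxn" (len 9), cursors c1@2 c2@9, authorship .........
After op 3 (move_left): buffer="iznkgvyxn" (len 9), cursors c1@1 c2@8, authorship .........
After op 4 (delete): buffer="znkgvyn" (len 7), cursors c1@0 c2@6, authorship .......
After op 5 (insert('j')): buffer="jznkgvyjn" (len 9), cursors c1@1 c2@8, authorship 1......2.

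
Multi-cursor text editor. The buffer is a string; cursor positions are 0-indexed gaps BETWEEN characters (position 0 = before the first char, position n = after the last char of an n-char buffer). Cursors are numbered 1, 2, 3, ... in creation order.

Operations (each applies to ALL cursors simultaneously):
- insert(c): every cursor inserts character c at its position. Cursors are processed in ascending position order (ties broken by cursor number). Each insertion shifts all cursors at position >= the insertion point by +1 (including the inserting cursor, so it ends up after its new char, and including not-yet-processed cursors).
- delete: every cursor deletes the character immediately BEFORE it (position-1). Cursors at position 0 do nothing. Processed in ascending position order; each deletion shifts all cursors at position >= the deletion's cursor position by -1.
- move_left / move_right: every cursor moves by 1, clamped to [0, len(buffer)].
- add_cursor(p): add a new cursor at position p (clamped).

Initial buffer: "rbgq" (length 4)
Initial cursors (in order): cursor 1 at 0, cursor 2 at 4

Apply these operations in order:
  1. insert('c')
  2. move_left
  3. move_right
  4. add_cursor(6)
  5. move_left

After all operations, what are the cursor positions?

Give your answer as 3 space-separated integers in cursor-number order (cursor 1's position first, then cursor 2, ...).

After op 1 (insert('c')): buffer="crbgqc" (len 6), cursors c1@1 c2@6, authorship 1....2
After op 2 (move_left): buffer="crbgqc" (len 6), cursors c1@0 c2@5, authorship 1....2
After op 3 (move_right): buffer="crbgqc" (len 6), cursors c1@1 c2@6, authorship 1....2
After op 4 (add_cursor(6)): buffer="crbgqc" (len 6), cursors c1@1 c2@6 c3@6, authorship 1....2
After op 5 (move_left): buffer="crbgqc" (len 6), cursors c1@0 c2@5 c3@5, authorship 1....2

Answer: 0 5 5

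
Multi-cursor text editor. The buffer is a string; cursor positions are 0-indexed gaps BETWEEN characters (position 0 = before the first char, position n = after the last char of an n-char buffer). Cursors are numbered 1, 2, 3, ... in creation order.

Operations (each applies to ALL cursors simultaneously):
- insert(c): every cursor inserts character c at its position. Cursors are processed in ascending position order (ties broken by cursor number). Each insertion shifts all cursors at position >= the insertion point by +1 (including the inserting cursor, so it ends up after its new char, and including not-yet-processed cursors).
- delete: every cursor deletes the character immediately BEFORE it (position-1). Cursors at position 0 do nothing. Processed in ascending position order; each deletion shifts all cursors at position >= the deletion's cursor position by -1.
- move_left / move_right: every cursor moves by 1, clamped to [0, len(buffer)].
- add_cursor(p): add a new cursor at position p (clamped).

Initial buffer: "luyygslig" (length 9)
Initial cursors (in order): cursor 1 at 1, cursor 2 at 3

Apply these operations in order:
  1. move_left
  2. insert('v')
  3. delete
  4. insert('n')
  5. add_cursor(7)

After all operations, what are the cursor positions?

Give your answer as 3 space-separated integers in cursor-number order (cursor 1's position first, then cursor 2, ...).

After op 1 (move_left): buffer="luyygslig" (len 9), cursors c1@0 c2@2, authorship .........
After op 2 (insert('v')): buffer="vluvyygslig" (len 11), cursors c1@1 c2@4, authorship 1..2.......
After op 3 (delete): buffer="luyygslig" (len 9), cursors c1@0 c2@2, authorship .........
After op 4 (insert('n')): buffer="nlunyygslig" (len 11), cursors c1@1 c2@4, authorship 1..2.......
After op 5 (add_cursor(7)): buffer="nlunyygslig" (len 11), cursors c1@1 c2@4 c3@7, authorship 1..2.......

Answer: 1 4 7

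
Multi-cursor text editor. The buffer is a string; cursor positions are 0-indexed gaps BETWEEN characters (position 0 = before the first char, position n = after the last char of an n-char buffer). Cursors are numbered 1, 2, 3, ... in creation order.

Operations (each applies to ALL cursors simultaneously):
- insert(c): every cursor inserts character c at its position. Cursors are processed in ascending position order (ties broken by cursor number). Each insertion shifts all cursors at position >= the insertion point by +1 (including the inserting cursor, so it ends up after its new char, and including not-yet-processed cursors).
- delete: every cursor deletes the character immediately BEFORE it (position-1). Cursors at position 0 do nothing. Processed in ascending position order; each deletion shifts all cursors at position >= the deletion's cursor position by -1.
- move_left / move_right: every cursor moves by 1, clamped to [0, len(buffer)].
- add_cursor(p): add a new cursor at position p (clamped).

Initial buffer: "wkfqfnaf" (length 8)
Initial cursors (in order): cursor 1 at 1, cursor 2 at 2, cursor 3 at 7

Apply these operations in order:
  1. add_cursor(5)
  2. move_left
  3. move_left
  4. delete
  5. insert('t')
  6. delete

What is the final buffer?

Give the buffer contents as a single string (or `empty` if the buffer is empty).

After op 1 (add_cursor(5)): buffer="wkfqfnaf" (len 8), cursors c1@1 c2@2 c4@5 c3@7, authorship ........
After op 2 (move_left): buffer="wkfqfnaf" (len 8), cursors c1@0 c2@1 c4@4 c3@6, authorship ........
After op 3 (move_left): buffer="wkfqfnaf" (len 8), cursors c1@0 c2@0 c4@3 c3@5, authorship ........
After op 4 (delete): buffer="wkqnaf" (len 6), cursors c1@0 c2@0 c4@2 c3@3, authorship ......
After op 5 (insert('t')): buffer="ttwktqtnaf" (len 10), cursors c1@2 c2@2 c4@5 c3@7, authorship 12..4.3...
After op 6 (delete): buffer="wkqnaf" (len 6), cursors c1@0 c2@0 c4@2 c3@3, authorship ......

Answer: wkqnaf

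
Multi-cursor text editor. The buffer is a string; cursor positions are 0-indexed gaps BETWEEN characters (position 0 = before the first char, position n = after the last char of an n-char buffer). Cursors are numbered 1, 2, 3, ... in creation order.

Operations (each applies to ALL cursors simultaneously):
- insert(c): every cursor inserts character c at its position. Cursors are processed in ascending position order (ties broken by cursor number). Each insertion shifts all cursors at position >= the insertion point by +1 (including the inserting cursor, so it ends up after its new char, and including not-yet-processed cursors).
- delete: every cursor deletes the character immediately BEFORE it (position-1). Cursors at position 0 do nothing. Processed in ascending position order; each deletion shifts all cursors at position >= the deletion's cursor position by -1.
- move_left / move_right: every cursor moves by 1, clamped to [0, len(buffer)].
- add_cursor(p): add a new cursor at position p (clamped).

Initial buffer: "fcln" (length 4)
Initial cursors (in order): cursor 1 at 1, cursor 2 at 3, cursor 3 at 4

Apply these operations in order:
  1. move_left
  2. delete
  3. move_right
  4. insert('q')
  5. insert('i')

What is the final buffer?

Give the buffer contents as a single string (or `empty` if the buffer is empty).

After op 1 (move_left): buffer="fcln" (len 4), cursors c1@0 c2@2 c3@3, authorship ....
After op 2 (delete): buffer="fn" (len 2), cursors c1@0 c2@1 c3@1, authorship ..
After op 3 (move_right): buffer="fn" (len 2), cursors c1@1 c2@2 c3@2, authorship ..
After op 4 (insert('q')): buffer="fqnqq" (len 5), cursors c1@2 c2@5 c3@5, authorship .1.23
After op 5 (insert('i')): buffer="fqinqqii" (len 8), cursors c1@3 c2@8 c3@8, authorship .11.2323

Answer: fqinqqii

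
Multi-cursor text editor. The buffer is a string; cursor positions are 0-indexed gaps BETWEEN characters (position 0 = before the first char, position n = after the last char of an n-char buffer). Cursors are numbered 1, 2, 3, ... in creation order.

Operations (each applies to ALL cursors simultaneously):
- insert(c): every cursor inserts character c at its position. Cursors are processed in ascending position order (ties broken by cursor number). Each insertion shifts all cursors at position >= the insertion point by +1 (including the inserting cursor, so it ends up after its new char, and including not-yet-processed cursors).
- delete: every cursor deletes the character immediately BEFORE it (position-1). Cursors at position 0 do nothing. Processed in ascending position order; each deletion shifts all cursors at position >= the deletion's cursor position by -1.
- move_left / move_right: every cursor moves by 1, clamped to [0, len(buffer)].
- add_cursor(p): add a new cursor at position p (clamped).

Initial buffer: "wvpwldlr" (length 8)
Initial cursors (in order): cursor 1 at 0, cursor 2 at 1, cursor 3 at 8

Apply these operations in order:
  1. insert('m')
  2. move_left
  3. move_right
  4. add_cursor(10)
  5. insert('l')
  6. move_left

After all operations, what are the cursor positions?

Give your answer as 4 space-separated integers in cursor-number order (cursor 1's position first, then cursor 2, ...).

After op 1 (insert('m')): buffer="mwmvpwldlrm" (len 11), cursors c1@1 c2@3 c3@11, authorship 1.2.......3
After op 2 (move_left): buffer="mwmvpwldlrm" (len 11), cursors c1@0 c2@2 c3@10, authorship 1.2.......3
After op 3 (move_right): buffer="mwmvpwldlrm" (len 11), cursors c1@1 c2@3 c3@11, authorship 1.2.......3
After op 4 (add_cursor(10)): buffer="mwmvpwldlrm" (len 11), cursors c1@1 c2@3 c4@10 c3@11, authorship 1.2.......3
After op 5 (insert('l')): buffer="mlwmlvpwldlrlml" (len 15), cursors c1@2 c2@5 c4@13 c3@15, authorship 11.22.......433
After op 6 (move_left): buffer="mlwmlvpwldlrlml" (len 15), cursors c1@1 c2@4 c4@12 c3@14, authorship 11.22.......433

Answer: 1 4 14 12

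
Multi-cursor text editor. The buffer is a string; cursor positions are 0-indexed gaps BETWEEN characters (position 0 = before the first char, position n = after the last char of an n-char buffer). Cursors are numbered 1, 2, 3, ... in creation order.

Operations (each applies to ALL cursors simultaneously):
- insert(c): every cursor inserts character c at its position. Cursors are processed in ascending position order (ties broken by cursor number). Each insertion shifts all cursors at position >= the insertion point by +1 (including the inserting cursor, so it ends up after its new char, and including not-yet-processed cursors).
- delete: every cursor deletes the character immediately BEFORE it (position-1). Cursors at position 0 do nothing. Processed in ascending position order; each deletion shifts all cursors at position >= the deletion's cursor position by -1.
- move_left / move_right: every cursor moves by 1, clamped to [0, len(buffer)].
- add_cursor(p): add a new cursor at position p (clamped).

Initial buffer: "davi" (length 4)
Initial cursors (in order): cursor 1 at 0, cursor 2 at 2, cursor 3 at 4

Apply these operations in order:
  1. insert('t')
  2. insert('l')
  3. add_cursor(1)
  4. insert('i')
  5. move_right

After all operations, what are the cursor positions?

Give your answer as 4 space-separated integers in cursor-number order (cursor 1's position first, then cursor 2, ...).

After op 1 (insert('t')): buffer="tdatvit" (len 7), cursors c1@1 c2@4 c3@7, authorship 1..2..3
After op 2 (insert('l')): buffer="tldatlvitl" (len 10), cursors c1@2 c2@6 c3@10, authorship 11..22..33
After op 3 (add_cursor(1)): buffer="tldatlvitl" (len 10), cursors c4@1 c1@2 c2@6 c3@10, authorship 11..22..33
After op 4 (insert('i')): buffer="tilidatlivitli" (len 14), cursors c4@2 c1@4 c2@9 c3@14, authorship 1411..222..333
After op 5 (move_right): buffer="tilidatlivitli" (len 14), cursors c4@3 c1@5 c2@10 c3@14, authorship 1411..222..333

Answer: 5 10 14 3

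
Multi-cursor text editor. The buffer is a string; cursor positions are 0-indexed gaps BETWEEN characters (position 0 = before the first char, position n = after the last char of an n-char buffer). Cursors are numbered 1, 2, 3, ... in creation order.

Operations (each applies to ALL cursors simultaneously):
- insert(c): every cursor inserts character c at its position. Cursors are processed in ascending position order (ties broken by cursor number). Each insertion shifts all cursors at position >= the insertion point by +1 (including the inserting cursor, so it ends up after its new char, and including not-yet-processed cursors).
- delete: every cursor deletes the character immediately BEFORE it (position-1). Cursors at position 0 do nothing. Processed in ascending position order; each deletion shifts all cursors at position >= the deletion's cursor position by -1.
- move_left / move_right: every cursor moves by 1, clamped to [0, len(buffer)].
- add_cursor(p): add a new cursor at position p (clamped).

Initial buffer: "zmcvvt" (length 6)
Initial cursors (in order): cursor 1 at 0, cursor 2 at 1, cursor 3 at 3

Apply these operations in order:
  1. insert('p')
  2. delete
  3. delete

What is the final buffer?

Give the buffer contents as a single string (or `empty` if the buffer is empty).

Answer: mvvt

Derivation:
After op 1 (insert('p')): buffer="pzpmcpvvt" (len 9), cursors c1@1 c2@3 c3@6, authorship 1.2..3...
After op 2 (delete): buffer="zmcvvt" (len 6), cursors c1@0 c2@1 c3@3, authorship ......
After op 3 (delete): buffer="mvvt" (len 4), cursors c1@0 c2@0 c3@1, authorship ....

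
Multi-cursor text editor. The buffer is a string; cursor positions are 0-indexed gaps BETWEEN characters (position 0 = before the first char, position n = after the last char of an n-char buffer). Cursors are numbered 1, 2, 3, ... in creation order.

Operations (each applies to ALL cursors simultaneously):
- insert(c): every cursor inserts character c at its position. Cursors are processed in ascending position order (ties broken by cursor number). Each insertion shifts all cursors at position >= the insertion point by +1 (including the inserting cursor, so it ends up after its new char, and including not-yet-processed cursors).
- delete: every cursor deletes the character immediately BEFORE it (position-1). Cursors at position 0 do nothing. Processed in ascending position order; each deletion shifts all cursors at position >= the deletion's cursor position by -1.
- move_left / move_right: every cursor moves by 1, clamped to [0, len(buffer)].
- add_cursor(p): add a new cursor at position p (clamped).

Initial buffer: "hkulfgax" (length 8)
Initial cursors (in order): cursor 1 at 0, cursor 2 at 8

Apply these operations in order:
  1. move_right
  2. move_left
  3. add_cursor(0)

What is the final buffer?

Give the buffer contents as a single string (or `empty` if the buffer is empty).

After op 1 (move_right): buffer="hkulfgax" (len 8), cursors c1@1 c2@8, authorship ........
After op 2 (move_left): buffer="hkulfgax" (len 8), cursors c1@0 c2@7, authorship ........
After op 3 (add_cursor(0)): buffer="hkulfgax" (len 8), cursors c1@0 c3@0 c2@7, authorship ........

Answer: hkulfgax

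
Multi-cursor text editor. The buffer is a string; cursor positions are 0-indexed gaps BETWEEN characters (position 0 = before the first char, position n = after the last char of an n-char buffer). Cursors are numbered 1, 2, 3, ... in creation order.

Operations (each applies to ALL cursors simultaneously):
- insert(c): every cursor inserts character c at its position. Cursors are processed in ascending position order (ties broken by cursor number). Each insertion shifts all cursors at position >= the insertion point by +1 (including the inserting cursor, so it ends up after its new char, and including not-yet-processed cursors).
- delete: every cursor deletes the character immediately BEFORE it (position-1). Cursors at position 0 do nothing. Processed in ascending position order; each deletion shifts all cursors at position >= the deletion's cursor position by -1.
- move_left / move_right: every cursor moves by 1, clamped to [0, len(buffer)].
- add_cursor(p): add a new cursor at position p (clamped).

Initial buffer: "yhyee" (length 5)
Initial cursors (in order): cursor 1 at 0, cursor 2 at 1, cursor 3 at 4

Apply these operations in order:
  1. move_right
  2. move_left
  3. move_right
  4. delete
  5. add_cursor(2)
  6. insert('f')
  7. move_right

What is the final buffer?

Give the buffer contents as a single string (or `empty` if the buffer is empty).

Answer: ffyeff

Derivation:
After op 1 (move_right): buffer="yhyee" (len 5), cursors c1@1 c2@2 c3@5, authorship .....
After op 2 (move_left): buffer="yhyee" (len 5), cursors c1@0 c2@1 c3@4, authorship .....
After op 3 (move_right): buffer="yhyee" (len 5), cursors c1@1 c2@2 c3@5, authorship .....
After op 4 (delete): buffer="ye" (len 2), cursors c1@0 c2@0 c3@2, authorship ..
After op 5 (add_cursor(2)): buffer="ye" (len 2), cursors c1@0 c2@0 c3@2 c4@2, authorship ..
After op 6 (insert('f')): buffer="ffyeff" (len 6), cursors c1@2 c2@2 c3@6 c4@6, authorship 12..34
After op 7 (move_right): buffer="ffyeff" (len 6), cursors c1@3 c2@3 c3@6 c4@6, authorship 12..34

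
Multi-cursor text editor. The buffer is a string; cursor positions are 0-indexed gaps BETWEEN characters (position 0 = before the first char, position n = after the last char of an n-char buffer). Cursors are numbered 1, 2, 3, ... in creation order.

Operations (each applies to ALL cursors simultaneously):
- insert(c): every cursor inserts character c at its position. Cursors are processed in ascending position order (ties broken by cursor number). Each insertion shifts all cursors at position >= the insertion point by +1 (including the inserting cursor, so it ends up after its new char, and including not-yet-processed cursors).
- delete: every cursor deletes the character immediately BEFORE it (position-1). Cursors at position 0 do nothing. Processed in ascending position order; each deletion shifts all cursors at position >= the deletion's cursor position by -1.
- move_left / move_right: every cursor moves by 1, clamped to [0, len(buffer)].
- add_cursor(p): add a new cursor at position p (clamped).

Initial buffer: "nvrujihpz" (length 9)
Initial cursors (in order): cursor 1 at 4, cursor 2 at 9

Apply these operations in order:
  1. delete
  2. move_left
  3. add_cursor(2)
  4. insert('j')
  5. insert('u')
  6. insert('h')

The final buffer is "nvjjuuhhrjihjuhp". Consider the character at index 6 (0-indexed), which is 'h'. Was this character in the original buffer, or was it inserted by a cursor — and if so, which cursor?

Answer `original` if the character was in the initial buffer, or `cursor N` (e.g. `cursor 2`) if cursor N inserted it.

Answer: cursor 1

Derivation:
After op 1 (delete): buffer="nvrjihp" (len 7), cursors c1@3 c2@7, authorship .......
After op 2 (move_left): buffer="nvrjihp" (len 7), cursors c1@2 c2@6, authorship .......
After op 3 (add_cursor(2)): buffer="nvrjihp" (len 7), cursors c1@2 c3@2 c2@6, authorship .......
After op 4 (insert('j')): buffer="nvjjrjihjp" (len 10), cursors c1@4 c3@4 c2@9, authorship ..13....2.
After op 5 (insert('u')): buffer="nvjjuurjihjup" (len 13), cursors c1@6 c3@6 c2@12, authorship ..1313....22.
After op 6 (insert('h')): buffer="nvjjuuhhrjihjuhp" (len 16), cursors c1@8 c3@8 c2@15, authorship ..131313....222.
Authorship (.=original, N=cursor N): . . 1 3 1 3 1 3 . . . . 2 2 2 .
Index 6: author = 1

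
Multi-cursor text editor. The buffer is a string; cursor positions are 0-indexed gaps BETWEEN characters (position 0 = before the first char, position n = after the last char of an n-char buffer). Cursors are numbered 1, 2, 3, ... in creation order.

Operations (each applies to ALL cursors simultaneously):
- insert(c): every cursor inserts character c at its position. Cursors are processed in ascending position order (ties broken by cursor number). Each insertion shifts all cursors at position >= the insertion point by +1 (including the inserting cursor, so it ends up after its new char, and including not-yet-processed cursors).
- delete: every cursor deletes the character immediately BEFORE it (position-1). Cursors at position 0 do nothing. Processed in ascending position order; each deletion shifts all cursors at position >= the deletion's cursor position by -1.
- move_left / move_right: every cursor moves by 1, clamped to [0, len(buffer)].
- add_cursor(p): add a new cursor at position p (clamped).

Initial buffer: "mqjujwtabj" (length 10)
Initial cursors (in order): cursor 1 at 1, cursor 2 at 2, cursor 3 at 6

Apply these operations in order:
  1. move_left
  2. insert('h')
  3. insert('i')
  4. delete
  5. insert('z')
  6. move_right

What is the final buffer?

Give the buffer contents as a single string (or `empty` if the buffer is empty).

Answer: hzmhzqjujhzwtabj

Derivation:
After op 1 (move_left): buffer="mqjujwtabj" (len 10), cursors c1@0 c2@1 c3@5, authorship ..........
After op 2 (insert('h')): buffer="hmhqjujhwtabj" (len 13), cursors c1@1 c2@3 c3@8, authorship 1.2....3.....
After op 3 (insert('i')): buffer="himhiqjujhiwtabj" (len 16), cursors c1@2 c2@5 c3@11, authorship 11.22....33.....
After op 4 (delete): buffer="hmhqjujhwtabj" (len 13), cursors c1@1 c2@3 c3@8, authorship 1.2....3.....
After op 5 (insert('z')): buffer="hzmhzqjujhzwtabj" (len 16), cursors c1@2 c2@5 c3@11, authorship 11.22....33.....
After op 6 (move_right): buffer="hzmhzqjujhzwtabj" (len 16), cursors c1@3 c2@6 c3@12, authorship 11.22....33.....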